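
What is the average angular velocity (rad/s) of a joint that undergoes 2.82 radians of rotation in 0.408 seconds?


omega = delta_theta / delta_t
omega = 2.82 / 0.408
omega = 6.9118


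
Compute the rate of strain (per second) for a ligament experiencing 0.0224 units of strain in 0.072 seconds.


strain_rate = delta_strain / delta_t
strain_rate = 0.0224 / 0.072
strain_rate = 0.3111


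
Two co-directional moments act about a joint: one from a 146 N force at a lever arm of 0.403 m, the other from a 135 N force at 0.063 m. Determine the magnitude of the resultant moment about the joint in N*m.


M = F1 * d1 + F2 * d2
M = 146 * 0.403 + 135 * 0.063
M = 58.8380 + 8.5050
M = 67.3430


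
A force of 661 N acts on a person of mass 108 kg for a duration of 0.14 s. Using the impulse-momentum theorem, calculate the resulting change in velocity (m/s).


J = F * dt = 661 * 0.14 = 92.5400 N*s
delta_v = J / m
delta_v = 92.5400 / 108
delta_v = 0.8569


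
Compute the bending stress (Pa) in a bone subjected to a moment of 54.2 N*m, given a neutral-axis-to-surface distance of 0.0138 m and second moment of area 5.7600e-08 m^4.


sigma = M * c / I
sigma = 54.2 * 0.0138 / 5.7600e-08
M * c = 0.7480
sigma = 1.2985e+07


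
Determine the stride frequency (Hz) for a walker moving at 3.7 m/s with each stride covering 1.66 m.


f = v / stride_length
f = 3.7 / 1.66
f = 2.2289


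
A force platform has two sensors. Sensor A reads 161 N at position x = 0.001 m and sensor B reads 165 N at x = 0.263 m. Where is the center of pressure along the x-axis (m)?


COP_x = (F1*x1 + F2*x2) / (F1 + F2)
COP_x = (161*0.001 + 165*0.263) / (161 + 165)
Numerator = 43.5560
Denominator = 326
COP_x = 0.1336


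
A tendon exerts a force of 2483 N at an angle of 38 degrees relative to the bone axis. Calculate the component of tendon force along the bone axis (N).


F_eff = F_tendon * cos(theta)
theta = 38 deg = 0.6632 rad
cos(theta) = 0.7880
F_eff = 2483 * 0.7880
F_eff = 1956.6307


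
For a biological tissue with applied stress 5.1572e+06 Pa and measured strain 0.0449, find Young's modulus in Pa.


E = stress / strain
E = 5.1572e+06 / 0.0449
E = 1.1486e+08


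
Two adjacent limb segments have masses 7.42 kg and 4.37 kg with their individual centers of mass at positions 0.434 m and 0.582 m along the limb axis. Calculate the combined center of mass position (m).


COM = (m1*x1 + m2*x2) / (m1 + m2)
COM = (7.42*0.434 + 4.37*0.582) / (7.42 + 4.37)
Numerator = 5.7636
Denominator = 11.7900
COM = 0.4889


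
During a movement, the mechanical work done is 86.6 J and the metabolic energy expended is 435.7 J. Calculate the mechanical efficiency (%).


eta = (W_mech / E_meta) * 100
eta = (86.6 / 435.7) * 100
ratio = 0.1988
eta = 19.8761


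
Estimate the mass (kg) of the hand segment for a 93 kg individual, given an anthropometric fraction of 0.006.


m_segment = body_mass * fraction
m_segment = 93 * 0.006
m_segment = 0.5580


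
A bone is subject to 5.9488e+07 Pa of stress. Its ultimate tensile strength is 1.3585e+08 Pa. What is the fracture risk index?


FRI = applied / ultimate
FRI = 5.9488e+07 / 1.3585e+08
FRI = 0.4379


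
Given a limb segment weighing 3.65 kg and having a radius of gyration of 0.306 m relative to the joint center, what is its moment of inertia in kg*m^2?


I = m * k^2
I = 3.65 * 0.306^2
k^2 = 0.0936
I = 0.3418


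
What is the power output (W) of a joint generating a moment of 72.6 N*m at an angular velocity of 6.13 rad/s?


P = M * omega
P = 72.6 * 6.13
P = 445.0380


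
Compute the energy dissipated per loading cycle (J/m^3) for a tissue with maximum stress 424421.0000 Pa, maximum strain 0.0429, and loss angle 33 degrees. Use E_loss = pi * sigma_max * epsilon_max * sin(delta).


E_loss = pi * sigma_max * epsilon_max * sin(delta)
delta = 33 deg = 0.5760 rad
sin(delta) = 0.5446
E_loss = pi * 424421.0000 * 0.0429 * 0.5446
E_loss = 31153.9267


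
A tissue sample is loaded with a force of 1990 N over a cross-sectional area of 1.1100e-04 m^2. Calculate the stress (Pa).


stress = F / A
stress = 1990 / 1.1100e-04
stress = 1.7928e+07


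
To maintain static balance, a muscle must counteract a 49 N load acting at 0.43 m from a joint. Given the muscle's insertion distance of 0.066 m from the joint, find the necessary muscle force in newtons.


F_muscle = W * d_load / d_muscle
F_muscle = 49 * 0.43 / 0.066
Numerator = 21.0700
F_muscle = 319.2424


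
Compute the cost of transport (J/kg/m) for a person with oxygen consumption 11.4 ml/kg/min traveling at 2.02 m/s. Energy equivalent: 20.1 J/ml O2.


Power per kg = VO2 * 20.1 / 60
Power per kg = 11.4 * 20.1 / 60 = 3.8190 W/kg
Cost = power_per_kg / speed
Cost = 3.8190 / 2.02
Cost = 1.8906


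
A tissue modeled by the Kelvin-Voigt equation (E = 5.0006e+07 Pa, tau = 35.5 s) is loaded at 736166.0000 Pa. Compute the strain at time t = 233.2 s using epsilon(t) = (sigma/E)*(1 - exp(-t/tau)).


epsilon(t) = (sigma/E) * (1 - exp(-t/tau))
sigma/E = 736166.0000 / 5.0006e+07 = 0.0147
exp(-t/tau) = exp(-233.2 / 35.5) = 0.0014
epsilon = 0.0147 * (1 - 0.0014)
epsilon = 0.0147


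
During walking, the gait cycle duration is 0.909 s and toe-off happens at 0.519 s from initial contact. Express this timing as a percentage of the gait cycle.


pct = (event_time / cycle_time) * 100
pct = (0.519 / 0.909) * 100
ratio = 0.5710
pct = 57.0957


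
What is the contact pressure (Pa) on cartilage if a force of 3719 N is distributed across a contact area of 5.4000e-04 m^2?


P = F / A
P = 3719 / 5.4000e-04
P = 6.8870e+06


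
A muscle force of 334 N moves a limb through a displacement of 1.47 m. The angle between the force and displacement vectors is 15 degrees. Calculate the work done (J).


W = F * d * cos(theta)
theta = 15 deg = 0.2618 rad
cos(theta) = 0.9659
W = 334 * 1.47 * 0.9659
W = 474.2503


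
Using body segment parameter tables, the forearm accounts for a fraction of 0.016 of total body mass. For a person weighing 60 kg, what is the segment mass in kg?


m_segment = body_mass * fraction
m_segment = 60 * 0.016
m_segment = 0.9600


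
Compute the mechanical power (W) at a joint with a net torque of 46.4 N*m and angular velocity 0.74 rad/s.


P = M * omega
P = 46.4 * 0.74
P = 34.3360


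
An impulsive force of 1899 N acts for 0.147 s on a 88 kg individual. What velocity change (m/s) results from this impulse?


J = F * dt = 1899 * 0.147 = 279.1530 N*s
delta_v = J / m
delta_v = 279.1530 / 88
delta_v = 3.1722


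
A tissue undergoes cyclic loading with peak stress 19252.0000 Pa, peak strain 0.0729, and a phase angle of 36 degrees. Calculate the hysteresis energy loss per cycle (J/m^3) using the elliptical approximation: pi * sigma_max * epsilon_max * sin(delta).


E_loss = pi * sigma_max * epsilon_max * sin(delta)
delta = 36 deg = 0.6283 rad
sin(delta) = 0.5878
E_loss = pi * 19252.0000 * 0.0729 * 0.5878
E_loss = 2591.6237


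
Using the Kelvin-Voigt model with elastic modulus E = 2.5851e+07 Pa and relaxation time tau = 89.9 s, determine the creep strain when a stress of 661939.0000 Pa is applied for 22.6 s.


epsilon(t) = (sigma/E) * (1 - exp(-t/tau))
sigma/E = 661939.0000 / 2.5851e+07 = 0.0256
exp(-t/tau) = exp(-22.6 / 89.9) = 0.7777
epsilon = 0.0256 * (1 - 0.7777)
epsilon = 0.0057


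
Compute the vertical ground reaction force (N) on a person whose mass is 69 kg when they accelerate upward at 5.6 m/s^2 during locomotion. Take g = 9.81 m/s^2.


GRF = m * (g + a)
GRF = 69 * (9.81 + 5.6)
GRF = 69 * 15.4100
GRF = 1063.2900


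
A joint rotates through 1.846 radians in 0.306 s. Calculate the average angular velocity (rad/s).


omega = delta_theta / delta_t
omega = 1.846 / 0.306
omega = 6.0327


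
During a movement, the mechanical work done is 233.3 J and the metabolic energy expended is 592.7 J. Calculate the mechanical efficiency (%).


eta = (W_mech / E_meta) * 100
eta = (233.3 / 592.7) * 100
ratio = 0.3936
eta = 39.3622


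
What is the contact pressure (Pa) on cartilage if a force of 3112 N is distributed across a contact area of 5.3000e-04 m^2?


P = F / A
P = 3112 / 5.3000e-04
P = 5.8717e+06


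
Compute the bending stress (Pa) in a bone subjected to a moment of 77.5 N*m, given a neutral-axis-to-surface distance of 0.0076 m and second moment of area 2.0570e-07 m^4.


sigma = M * c / I
sigma = 77.5 * 0.0076 / 2.0570e-07
M * c = 0.5890
sigma = 2.8634e+06


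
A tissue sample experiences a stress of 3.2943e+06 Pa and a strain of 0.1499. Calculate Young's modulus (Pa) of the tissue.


E = stress / strain
E = 3.2943e+06 / 0.1499
E = 2.1977e+07


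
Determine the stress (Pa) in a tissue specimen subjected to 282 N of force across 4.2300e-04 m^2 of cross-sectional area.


stress = F / A
stress = 282 / 4.2300e-04
stress = 666666.6667


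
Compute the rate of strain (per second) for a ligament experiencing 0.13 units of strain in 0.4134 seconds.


strain_rate = delta_strain / delta_t
strain_rate = 0.13 / 0.4134
strain_rate = 0.3145


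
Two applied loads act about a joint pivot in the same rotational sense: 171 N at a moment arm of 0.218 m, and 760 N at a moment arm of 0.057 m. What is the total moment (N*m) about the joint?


M = F1 * d1 + F2 * d2
M = 171 * 0.218 + 760 * 0.057
M = 37.2780 + 43.3200
M = 80.5980


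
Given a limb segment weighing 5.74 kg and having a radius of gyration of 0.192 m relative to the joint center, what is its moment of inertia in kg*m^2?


I = m * k^2
I = 5.74 * 0.192^2
k^2 = 0.0369
I = 0.2116


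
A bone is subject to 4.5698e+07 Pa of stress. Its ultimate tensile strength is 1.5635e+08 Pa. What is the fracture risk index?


FRI = applied / ultimate
FRI = 4.5698e+07 / 1.5635e+08
FRI = 0.2923


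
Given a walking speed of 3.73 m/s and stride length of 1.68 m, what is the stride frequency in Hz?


f = v / stride_length
f = 3.73 / 1.68
f = 2.2202


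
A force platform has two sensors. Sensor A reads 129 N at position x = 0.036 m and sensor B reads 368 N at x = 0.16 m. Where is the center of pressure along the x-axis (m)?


COP_x = (F1*x1 + F2*x2) / (F1 + F2)
COP_x = (129*0.036 + 368*0.16) / (129 + 368)
Numerator = 63.5240
Denominator = 497
COP_x = 0.1278


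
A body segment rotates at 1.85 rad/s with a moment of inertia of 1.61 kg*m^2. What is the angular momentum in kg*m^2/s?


L = I * omega
L = 1.61 * 1.85
L = 2.9785


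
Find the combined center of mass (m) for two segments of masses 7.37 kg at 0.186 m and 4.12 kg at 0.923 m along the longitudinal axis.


COM = (m1*x1 + m2*x2) / (m1 + m2)
COM = (7.37*0.186 + 4.12*0.923) / (7.37 + 4.12)
Numerator = 5.1736
Denominator = 11.4900
COM = 0.4503


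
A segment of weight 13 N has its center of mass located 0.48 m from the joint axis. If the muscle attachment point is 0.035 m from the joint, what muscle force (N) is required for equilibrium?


F_muscle = W * d_load / d_muscle
F_muscle = 13 * 0.48 / 0.035
Numerator = 6.2400
F_muscle = 178.2857


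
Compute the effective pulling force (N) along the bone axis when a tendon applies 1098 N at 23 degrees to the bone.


F_eff = F_tendon * cos(theta)
theta = 23 deg = 0.4014 rad
cos(theta) = 0.9205
F_eff = 1098 * 0.9205
F_eff = 1010.7143


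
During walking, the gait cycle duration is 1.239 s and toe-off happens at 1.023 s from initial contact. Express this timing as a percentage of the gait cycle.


pct = (event_time / cycle_time) * 100
pct = (1.023 / 1.239) * 100
ratio = 0.8257
pct = 82.5666


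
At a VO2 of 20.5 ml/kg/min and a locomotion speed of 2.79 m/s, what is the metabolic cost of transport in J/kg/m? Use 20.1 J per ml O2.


Power per kg = VO2 * 20.1 / 60
Power per kg = 20.5 * 20.1 / 60 = 6.8675 W/kg
Cost = power_per_kg / speed
Cost = 6.8675 / 2.79
Cost = 2.4615


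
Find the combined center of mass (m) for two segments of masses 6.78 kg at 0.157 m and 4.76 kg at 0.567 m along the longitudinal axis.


COM = (m1*x1 + m2*x2) / (m1 + m2)
COM = (6.78*0.157 + 4.76*0.567) / (6.78 + 4.76)
Numerator = 3.7634
Denominator = 11.5400
COM = 0.3261


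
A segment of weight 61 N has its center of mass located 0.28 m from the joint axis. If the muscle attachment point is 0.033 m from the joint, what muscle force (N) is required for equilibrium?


F_muscle = W * d_load / d_muscle
F_muscle = 61 * 0.28 / 0.033
Numerator = 17.0800
F_muscle = 517.5758


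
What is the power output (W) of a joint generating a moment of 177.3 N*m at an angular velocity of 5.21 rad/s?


P = M * omega
P = 177.3 * 5.21
P = 923.7330


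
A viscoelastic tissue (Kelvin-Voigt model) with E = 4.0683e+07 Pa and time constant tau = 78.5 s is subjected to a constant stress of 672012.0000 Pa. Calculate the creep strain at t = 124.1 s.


epsilon(t) = (sigma/E) * (1 - exp(-t/tau))
sigma/E = 672012.0000 / 4.0683e+07 = 0.0165
exp(-t/tau) = exp(-124.1 / 78.5) = 0.2058
epsilon = 0.0165 * (1 - 0.2058)
epsilon = 0.0131


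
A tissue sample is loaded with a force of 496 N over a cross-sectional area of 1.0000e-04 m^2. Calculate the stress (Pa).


stress = F / A
stress = 496 / 1.0000e-04
stress = 4.9600e+06


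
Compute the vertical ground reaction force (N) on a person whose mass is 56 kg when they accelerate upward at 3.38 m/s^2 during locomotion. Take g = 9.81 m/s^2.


GRF = m * (g + a)
GRF = 56 * (9.81 + 3.38)
GRF = 56 * 13.1900
GRF = 738.6400


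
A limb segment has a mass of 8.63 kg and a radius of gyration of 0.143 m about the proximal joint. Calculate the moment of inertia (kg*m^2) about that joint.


I = m * k^2
I = 8.63 * 0.143^2
k^2 = 0.0204
I = 0.1765


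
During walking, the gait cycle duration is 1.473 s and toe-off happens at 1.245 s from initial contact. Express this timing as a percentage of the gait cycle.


pct = (event_time / cycle_time) * 100
pct = (1.245 / 1.473) * 100
ratio = 0.8452
pct = 84.5214


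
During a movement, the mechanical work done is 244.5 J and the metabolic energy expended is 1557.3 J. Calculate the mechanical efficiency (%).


eta = (W_mech / E_meta) * 100
eta = (244.5 / 1557.3) * 100
ratio = 0.1570
eta = 15.7003


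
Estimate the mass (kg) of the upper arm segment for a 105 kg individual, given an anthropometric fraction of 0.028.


m_segment = body_mass * fraction
m_segment = 105 * 0.028
m_segment = 2.9400


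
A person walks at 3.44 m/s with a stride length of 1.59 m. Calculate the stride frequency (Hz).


f = v / stride_length
f = 3.44 / 1.59
f = 2.1635


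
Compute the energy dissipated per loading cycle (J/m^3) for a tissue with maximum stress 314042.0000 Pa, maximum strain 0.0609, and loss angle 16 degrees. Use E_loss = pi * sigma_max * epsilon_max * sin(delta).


E_loss = pi * sigma_max * epsilon_max * sin(delta)
delta = 16 deg = 0.2793 rad
sin(delta) = 0.2756
E_loss = pi * 314042.0000 * 0.0609 * 0.2756
E_loss = 16561.2447


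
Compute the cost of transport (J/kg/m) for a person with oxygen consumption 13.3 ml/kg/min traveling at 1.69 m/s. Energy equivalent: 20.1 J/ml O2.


Power per kg = VO2 * 20.1 / 60
Power per kg = 13.3 * 20.1 / 60 = 4.4555 W/kg
Cost = power_per_kg / speed
Cost = 4.4555 / 1.69
Cost = 2.6364


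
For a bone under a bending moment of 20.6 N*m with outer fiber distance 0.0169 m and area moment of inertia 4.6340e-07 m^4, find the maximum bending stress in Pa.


sigma = M * c / I
sigma = 20.6 * 0.0169 / 4.6340e-07
M * c = 0.3481
sigma = 751273.1981


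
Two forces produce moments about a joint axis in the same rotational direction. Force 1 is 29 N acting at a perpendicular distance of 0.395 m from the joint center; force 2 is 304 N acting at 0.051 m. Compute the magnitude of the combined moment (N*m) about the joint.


M = F1 * d1 + F2 * d2
M = 29 * 0.395 + 304 * 0.051
M = 11.4550 + 15.5040
M = 26.9590


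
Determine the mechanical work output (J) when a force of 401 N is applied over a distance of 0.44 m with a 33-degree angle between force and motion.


W = F * d * cos(theta)
theta = 33 deg = 0.5760 rad
cos(theta) = 0.8387
W = 401 * 0.44 * 0.8387
W = 147.9750


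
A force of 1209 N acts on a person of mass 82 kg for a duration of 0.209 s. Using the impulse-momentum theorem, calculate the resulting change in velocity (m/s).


J = F * dt = 1209 * 0.209 = 252.6810 N*s
delta_v = J / m
delta_v = 252.6810 / 82
delta_v = 3.0815


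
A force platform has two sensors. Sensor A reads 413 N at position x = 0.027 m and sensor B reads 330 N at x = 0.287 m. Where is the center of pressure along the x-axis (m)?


COP_x = (F1*x1 + F2*x2) / (F1 + F2)
COP_x = (413*0.027 + 330*0.287) / (413 + 330)
Numerator = 105.8610
Denominator = 743
COP_x = 0.1425


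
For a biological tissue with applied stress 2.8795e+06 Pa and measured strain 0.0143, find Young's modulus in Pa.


E = stress / strain
E = 2.8795e+06 / 0.0143
E = 2.0136e+08


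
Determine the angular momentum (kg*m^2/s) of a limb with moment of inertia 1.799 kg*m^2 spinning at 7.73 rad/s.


L = I * omega
L = 1.799 * 7.73
L = 13.9063


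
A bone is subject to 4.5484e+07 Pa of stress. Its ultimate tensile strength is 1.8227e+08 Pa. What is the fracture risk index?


FRI = applied / ultimate
FRI = 4.5484e+07 / 1.8227e+08
FRI = 0.2495


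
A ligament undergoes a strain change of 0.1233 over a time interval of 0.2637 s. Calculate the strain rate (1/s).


strain_rate = delta_strain / delta_t
strain_rate = 0.1233 / 0.2637
strain_rate = 0.4676


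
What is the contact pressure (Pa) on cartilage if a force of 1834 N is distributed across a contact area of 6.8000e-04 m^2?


P = F / A
P = 1834 / 6.8000e-04
P = 2.6971e+06


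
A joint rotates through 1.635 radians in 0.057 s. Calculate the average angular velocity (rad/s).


omega = delta_theta / delta_t
omega = 1.635 / 0.057
omega = 28.6842


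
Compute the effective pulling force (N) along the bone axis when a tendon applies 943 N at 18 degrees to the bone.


F_eff = F_tendon * cos(theta)
theta = 18 deg = 0.3142 rad
cos(theta) = 0.9511
F_eff = 943 * 0.9511
F_eff = 896.8463


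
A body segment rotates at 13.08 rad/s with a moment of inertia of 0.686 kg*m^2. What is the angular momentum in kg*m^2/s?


L = I * omega
L = 0.686 * 13.08
L = 8.9729


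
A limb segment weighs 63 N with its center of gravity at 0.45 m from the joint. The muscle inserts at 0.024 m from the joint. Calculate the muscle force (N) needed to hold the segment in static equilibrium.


F_muscle = W * d_load / d_muscle
F_muscle = 63 * 0.45 / 0.024
Numerator = 28.3500
F_muscle = 1181.2500


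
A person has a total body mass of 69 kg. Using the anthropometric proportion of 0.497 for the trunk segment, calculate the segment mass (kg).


m_segment = body_mass * fraction
m_segment = 69 * 0.497
m_segment = 34.2930


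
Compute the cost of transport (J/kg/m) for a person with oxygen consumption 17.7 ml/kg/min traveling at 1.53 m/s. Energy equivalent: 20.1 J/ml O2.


Power per kg = VO2 * 20.1 / 60
Power per kg = 17.7 * 20.1 / 60 = 5.9295 W/kg
Cost = power_per_kg / speed
Cost = 5.9295 / 1.53
Cost = 3.8755


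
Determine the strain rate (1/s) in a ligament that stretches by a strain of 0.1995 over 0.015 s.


strain_rate = delta_strain / delta_t
strain_rate = 0.1995 / 0.015
strain_rate = 13.3000


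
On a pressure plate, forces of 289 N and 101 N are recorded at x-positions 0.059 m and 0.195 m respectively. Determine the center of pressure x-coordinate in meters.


COP_x = (F1*x1 + F2*x2) / (F1 + F2)
COP_x = (289*0.059 + 101*0.195) / (289 + 101)
Numerator = 36.7460
Denominator = 390
COP_x = 0.0942


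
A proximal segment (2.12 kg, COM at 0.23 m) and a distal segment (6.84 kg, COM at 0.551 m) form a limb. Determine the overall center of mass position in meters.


COM = (m1*x1 + m2*x2) / (m1 + m2)
COM = (2.12*0.23 + 6.84*0.551) / (2.12 + 6.84)
Numerator = 4.2564
Denominator = 8.9600
COM = 0.4750


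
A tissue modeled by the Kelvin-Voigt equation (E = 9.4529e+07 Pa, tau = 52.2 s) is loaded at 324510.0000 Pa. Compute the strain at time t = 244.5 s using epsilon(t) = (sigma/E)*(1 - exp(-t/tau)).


epsilon(t) = (sigma/E) * (1 - exp(-t/tau))
sigma/E = 324510.0000 / 9.4529e+07 = 0.0034
exp(-t/tau) = exp(-244.5 / 52.2) = 0.0092
epsilon = 0.0034 * (1 - 0.0092)
epsilon = 0.0034


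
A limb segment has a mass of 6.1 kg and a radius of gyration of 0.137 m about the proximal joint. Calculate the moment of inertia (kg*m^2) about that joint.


I = m * k^2
I = 6.1 * 0.137^2
k^2 = 0.0188
I = 0.1145


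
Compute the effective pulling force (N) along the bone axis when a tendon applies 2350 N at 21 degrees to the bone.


F_eff = F_tendon * cos(theta)
theta = 21 deg = 0.3665 rad
cos(theta) = 0.9336
F_eff = 2350 * 0.9336
F_eff = 2193.9140


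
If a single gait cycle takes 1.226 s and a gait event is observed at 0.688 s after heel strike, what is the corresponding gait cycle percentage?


pct = (event_time / cycle_time) * 100
pct = (0.688 / 1.226) * 100
ratio = 0.5612
pct = 56.1175


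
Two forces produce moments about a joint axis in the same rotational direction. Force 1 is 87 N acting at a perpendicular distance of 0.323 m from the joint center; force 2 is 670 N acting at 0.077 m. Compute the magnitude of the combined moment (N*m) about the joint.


M = F1 * d1 + F2 * d2
M = 87 * 0.323 + 670 * 0.077
M = 28.1010 + 51.5900
M = 79.6910


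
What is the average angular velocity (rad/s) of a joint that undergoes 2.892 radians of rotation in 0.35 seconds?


omega = delta_theta / delta_t
omega = 2.892 / 0.35
omega = 8.2629


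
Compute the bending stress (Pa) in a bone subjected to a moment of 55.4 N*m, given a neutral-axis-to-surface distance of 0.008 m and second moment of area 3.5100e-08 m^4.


sigma = M * c / I
sigma = 55.4 * 0.008 / 3.5100e-08
M * c = 0.4432
sigma = 1.2627e+07


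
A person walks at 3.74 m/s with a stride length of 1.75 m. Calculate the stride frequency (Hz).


f = v / stride_length
f = 3.74 / 1.75
f = 2.1371


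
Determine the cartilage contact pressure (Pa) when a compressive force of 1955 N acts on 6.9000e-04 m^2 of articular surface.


P = F / A
P = 1955 / 6.9000e-04
P = 2.8333e+06


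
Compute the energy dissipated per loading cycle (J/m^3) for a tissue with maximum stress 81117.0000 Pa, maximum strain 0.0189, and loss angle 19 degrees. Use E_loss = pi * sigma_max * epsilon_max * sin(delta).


E_loss = pi * sigma_max * epsilon_max * sin(delta)
delta = 19 deg = 0.3316 rad
sin(delta) = 0.3256
E_loss = pi * 81117.0000 * 0.0189 * 0.3256
E_loss = 1568.0701


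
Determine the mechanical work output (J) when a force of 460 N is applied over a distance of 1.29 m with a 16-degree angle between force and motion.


W = F * d * cos(theta)
theta = 16 deg = 0.2793 rad
cos(theta) = 0.9613
W = 460 * 1.29 * 0.9613
W = 570.4127


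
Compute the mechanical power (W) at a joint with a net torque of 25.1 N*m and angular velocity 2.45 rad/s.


P = M * omega
P = 25.1 * 2.45
P = 61.4950


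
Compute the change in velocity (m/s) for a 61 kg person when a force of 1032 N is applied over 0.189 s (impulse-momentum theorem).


J = F * dt = 1032 * 0.189 = 195.0480 N*s
delta_v = J / m
delta_v = 195.0480 / 61
delta_v = 3.1975


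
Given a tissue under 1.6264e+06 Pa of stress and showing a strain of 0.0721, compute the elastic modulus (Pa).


E = stress / strain
E = 1.6264e+06 / 0.0721
E = 2.2558e+07


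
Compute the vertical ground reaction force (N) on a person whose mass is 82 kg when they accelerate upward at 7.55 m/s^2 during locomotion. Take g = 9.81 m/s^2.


GRF = m * (g + a)
GRF = 82 * (9.81 + 7.55)
GRF = 82 * 17.3600
GRF = 1423.5200


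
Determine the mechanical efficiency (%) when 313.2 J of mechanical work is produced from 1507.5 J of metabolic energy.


eta = (W_mech / E_meta) * 100
eta = (313.2 / 1507.5) * 100
ratio = 0.2078
eta = 20.7761


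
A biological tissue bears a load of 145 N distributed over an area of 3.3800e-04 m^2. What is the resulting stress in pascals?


stress = F / A
stress = 145 / 3.3800e-04
stress = 428994.0828


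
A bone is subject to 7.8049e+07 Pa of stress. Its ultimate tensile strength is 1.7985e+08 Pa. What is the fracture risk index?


FRI = applied / ultimate
FRI = 7.8049e+07 / 1.7985e+08
FRI = 0.4340


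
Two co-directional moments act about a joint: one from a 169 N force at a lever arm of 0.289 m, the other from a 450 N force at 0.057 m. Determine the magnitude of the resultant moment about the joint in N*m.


M = F1 * d1 + F2 * d2
M = 169 * 0.289 + 450 * 0.057
M = 48.8410 + 25.6500
M = 74.4910


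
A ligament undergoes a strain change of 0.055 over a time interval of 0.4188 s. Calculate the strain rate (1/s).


strain_rate = delta_strain / delta_t
strain_rate = 0.055 / 0.4188
strain_rate = 0.1313


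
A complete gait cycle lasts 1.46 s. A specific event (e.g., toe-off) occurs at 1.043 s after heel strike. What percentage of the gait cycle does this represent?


pct = (event_time / cycle_time) * 100
pct = (1.043 / 1.46) * 100
ratio = 0.7144
pct = 71.4384


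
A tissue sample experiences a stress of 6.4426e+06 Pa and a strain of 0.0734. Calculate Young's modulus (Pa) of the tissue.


E = stress / strain
E = 6.4426e+06 / 0.0734
E = 8.7774e+07


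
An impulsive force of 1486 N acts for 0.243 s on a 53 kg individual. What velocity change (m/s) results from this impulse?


J = F * dt = 1486 * 0.243 = 361.0980 N*s
delta_v = J / m
delta_v = 361.0980 / 53
delta_v = 6.8132


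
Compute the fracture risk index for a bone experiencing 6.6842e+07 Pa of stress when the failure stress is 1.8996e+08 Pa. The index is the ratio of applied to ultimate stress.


FRI = applied / ultimate
FRI = 6.6842e+07 / 1.8996e+08
FRI = 0.3519


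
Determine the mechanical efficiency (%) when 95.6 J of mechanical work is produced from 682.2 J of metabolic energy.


eta = (W_mech / E_meta) * 100
eta = (95.6 / 682.2) * 100
ratio = 0.1401
eta = 14.0135


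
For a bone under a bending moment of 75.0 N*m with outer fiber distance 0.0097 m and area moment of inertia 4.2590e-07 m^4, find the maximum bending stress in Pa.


sigma = M * c / I
sigma = 75.0 * 0.0097 / 4.2590e-07
M * c = 0.7275
sigma = 1.7081e+06


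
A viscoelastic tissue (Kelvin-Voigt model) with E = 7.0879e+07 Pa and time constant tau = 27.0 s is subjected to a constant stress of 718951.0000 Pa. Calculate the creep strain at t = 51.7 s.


epsilon(t) = (sigma/E) * (1 - exp(-t/tau))
sigma/E = 718951.0000 / 7.0879e+07 = 0.0101
exp(-t/tau) = exp(-51.7 / 27.0) = 0.1474
epsilon = 0.0101 * (1 - 0.1474)
epsilon = 0.0086


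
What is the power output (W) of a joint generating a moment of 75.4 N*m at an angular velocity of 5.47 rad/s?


P = M * omega
P = 75.4 * 5.47
P = 412.4380


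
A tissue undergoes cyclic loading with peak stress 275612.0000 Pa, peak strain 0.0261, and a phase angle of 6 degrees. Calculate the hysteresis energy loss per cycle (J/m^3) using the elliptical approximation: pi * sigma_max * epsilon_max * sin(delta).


E_loss = pi * sigma_max * epsilon_max * sin(delta)
delta = 6 deg = 0.1047 rad
sin(delta) = 0.1045
E_loss = pi * 275612.0000 * 0.0261 * 0.1045
E_loss = 2362.2348


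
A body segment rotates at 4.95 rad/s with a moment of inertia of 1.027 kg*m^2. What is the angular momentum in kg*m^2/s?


L = I * omega
L = 1.027 * 4.95
L = 5.0836


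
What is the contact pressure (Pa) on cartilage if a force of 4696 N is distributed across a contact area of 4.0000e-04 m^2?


P = F / A
P = 4696 / 4.0000e-04
P = 1.1740e+07


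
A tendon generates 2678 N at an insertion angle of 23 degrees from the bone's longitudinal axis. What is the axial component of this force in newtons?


F_eff = F_tendon * cos(theta)
theta = 23 deg = 0.4014 rad
cos(theta) = 0.9205
F_eff = 2678 * 0.9205
F_eff = 2465.1120


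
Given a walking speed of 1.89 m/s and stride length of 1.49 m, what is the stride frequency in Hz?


f = v / stride_length
f = 1.89 / 1.49
f = 1.2685


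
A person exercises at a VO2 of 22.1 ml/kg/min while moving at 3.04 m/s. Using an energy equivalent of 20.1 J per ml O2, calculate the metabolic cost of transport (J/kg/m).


Power per kg = VO2 * 20.1 / 60
Power per kg = 22.1 * 20.1 / 60 = 7.4035 W/kg
Cost = power_per_kg / speed
Cost = 7.4035 / 3.04
Cost = 2.4354


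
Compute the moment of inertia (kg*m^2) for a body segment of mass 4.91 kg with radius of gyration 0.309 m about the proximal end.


I = m * k^2
I = 4.91 * 0.309^2
k^2 = 0.0955
I = 0.4688


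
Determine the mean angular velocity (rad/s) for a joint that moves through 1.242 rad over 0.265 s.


omega = delta_theta / delta_t
omega = 1.242 / 0.265
omega = 4.6868


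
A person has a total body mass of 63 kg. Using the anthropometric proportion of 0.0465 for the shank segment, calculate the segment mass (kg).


m_segment = body_mass * fraction
m_segment = 63 * 0.0465
m_segment = 2.9295


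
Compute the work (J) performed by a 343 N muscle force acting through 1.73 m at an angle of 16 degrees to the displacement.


W = F * d * cos(theta)
theta = 16 deg = 0.2793 rad
cos(theta) = 0.9613
W = 343 * 1.73 * 0.9613
W = 570.4031


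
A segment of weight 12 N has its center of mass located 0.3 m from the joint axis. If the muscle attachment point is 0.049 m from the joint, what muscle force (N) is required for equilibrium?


F_muscle = W * d_load / d_muscle
F_muscle = 12 * 0.3 / 0.049
Numerator = 3.6000
F_muscle = 73.4694


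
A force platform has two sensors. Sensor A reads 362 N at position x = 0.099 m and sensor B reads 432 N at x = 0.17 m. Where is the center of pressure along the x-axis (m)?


COP_x = (F1*x1 + F2*x2) / (F1 + F2)
COP_x = (362*0.099 + 432*0.17) / (362 + 432)
Numerator = 109.2780
Denominator = 794
COP_x = 0.1376


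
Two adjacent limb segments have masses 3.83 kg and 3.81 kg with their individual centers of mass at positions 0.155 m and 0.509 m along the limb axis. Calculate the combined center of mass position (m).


COM = (m1*x1 + m2*x2) / (m1 + m2)
COM = (3.83*0.155 + 3.81*0.509) / (3.83 + 3.81)
Numerator = 2.5329
Denominator = 7.6400
COM = 0.3315


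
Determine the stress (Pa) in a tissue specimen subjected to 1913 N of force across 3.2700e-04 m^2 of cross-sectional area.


stress = F / A
stress = 1913 / 3.2700e-04
stress = 5.8502e+06


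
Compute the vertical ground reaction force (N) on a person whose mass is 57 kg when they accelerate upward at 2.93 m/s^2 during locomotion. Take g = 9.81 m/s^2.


GRF = m * (g + a)
GRF = 57 * (9.81 + 2.93)
GRF = 57 * 12.7400
GRF = 726.1800


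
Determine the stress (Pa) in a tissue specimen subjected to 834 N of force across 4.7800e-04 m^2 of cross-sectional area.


stress = F / A
stress = 834 / 4.7800e-04
stress = 1.7448e+06


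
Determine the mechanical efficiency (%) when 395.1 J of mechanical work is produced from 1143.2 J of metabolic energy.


eta = (W_mech / E_meta) * 100
eta = (395.1 / 1143.2) * 100
ratio = 0.3456
eta = 34.5609


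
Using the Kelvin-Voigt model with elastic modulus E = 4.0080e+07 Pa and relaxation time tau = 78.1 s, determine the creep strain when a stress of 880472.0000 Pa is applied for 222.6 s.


epsilon(t) = (sigma/E) * (1 - exp(-t/tau))
sigma/E = 880472.0000 / 4.0080e+07 = 0.0220
exp(-t/tau) = exp(-222.6 / 78.1) = 0.0578
epsilon = 0.0220 * (1 - 0.0578)
epsilon = 0.0207


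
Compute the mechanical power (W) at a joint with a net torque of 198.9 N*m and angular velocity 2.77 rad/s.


P = M * omega
P = 198.9 * 2.77
P = 550.9530


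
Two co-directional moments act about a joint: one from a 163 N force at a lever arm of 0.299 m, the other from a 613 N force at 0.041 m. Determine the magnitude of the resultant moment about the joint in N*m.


M = F1 * d1 + F2 * d2
M = 163 * 0.299 + 613 * 0.041
M = 48.7370 + 25.1330
M = 73.8700


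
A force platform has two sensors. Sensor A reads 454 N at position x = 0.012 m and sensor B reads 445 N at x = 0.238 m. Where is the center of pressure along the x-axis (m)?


COP_x = (F1*x1 + F2*x2) / (F1 + F2)
COP_x = (454*0.012 + 445*0.238) / (454 + 445)
Numerator = 111.3580
Denominator = 899
COP_x = 0.1239


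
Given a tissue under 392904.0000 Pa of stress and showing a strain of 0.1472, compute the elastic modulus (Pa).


E = stress / strain
E = 392904.0000 / 0.1472
E = 2.6692e+06


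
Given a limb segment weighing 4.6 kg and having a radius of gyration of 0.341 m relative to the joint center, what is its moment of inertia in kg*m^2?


I = m * k^2
I = 4.6 * 0.341^2
k^2 = 0.1163
I = 0.5349


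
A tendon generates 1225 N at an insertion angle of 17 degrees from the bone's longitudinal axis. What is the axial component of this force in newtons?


F_eff = F_tendon * cos(theta)
theta = 17 deg = 0.2967 rad
cos(theta) = 0.9563
F_eff = 1225 * 0.9563
F_eff = 1171.4733


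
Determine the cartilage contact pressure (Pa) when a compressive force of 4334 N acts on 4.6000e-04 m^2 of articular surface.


P = F / A
P = 4334 / 4.6000e-04
P = 9.4217e+06


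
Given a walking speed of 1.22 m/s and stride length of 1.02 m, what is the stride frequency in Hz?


f = v / stride_length
f = 1.22 / 1.02
f = 1.1961


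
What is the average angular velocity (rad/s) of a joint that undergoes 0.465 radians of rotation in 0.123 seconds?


omega = delta_theta / delta_t
omega = 0.465 / 0.123
omega = 3.7805


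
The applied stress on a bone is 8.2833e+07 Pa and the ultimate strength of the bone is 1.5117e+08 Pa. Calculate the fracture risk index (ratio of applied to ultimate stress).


FRI = applied / ultimate
FRI = 8.2833e+07 / 1.5117e+08
FRI = 0.5479


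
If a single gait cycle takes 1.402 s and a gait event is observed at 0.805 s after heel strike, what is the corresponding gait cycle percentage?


pct = (event_time / cycle_time) * 100
pct = (0.805 / 1.402) * 100
ratio = 0.5742
pct = 57.4180


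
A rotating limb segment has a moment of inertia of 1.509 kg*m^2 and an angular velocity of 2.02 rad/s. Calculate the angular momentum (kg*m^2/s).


L = I * omega
L = 1.509 * 2.02
L = 3.0482


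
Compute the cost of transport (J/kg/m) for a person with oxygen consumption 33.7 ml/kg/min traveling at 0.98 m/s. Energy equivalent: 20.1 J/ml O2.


Power per kg = VO2 * 20.1 / 60
Power per kg = 33.7 * 20.1 / 60 = 11.2895 W/kg
Cost = power_per_kg / speed
Cost = 11.2895 / 0.98
Cost = 11.5199


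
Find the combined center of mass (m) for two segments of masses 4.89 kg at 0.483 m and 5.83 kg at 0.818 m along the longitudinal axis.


COM = (m1*x1 + m2*x2) / (m1 + m2)
COM = (4.89*0.483 + 5.83*0.818) / (4.89 + 5.83)
Numerator = 7.1308
Denominator = 10.7200
COM = 0.6652


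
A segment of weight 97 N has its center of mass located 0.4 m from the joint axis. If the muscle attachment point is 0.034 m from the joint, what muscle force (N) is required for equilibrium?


F_muscle = W * d_load / d_muscle
F_muscle = 97 * 0.4 / 0.034
Numerator = 38.8000
F_muscle = 1141.1765


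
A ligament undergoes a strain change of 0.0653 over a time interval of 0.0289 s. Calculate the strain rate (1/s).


strain_rate = delta_strain / delta_t
strain_rate = 0.0653 / 0.0289
strain_rate = 2.2595


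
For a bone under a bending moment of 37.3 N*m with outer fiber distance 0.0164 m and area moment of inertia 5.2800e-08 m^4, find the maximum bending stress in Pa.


sigma = M * c / I
sigma = 37.3 * 0.0164 / 5.2800e-08
M * c = 0.6117
sigma = 1.1586e+07


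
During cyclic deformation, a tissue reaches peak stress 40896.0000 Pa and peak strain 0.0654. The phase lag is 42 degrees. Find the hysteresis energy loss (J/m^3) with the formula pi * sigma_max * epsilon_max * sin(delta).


E_loss = pi * sigma_max * epsilon_max * sin(delta)
delta = 42 deg = 0.7330 rad
sin(delta) = 0.6691
E_loss = pi * 40896.0000 * 0.0654 * 0.6691
E_loss = 5622.3690


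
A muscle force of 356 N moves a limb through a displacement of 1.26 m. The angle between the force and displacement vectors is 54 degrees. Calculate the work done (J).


W = F * d * cos(theta)
theta = 54 deg = 0.9425 rad
cos(theta) = 0.5878
W = 356 * 1.26 * 0.5878
W = 263.6570


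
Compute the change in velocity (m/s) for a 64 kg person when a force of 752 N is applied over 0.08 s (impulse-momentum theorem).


J = F * dt = 752 * 0.08 = 60.1600 N*s
delta_v = J / m
delta_v = 60.1600 / 64
delta_v = 0.9400


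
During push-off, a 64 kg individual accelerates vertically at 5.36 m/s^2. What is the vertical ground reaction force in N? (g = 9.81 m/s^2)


GRF = m * (g + a)
GRF = 64 * (9.81 + 5.36)
GRF = 64 * 15.1700
GRF = 970.8800


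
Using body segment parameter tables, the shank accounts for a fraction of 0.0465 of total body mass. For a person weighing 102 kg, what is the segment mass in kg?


m_segment = body_mass * fraction
m_segment = 102 * 0.0465
m_segment = 4.7430


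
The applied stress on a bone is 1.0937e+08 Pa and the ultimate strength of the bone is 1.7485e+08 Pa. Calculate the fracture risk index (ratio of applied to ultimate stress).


FRI = applied / ultimate
FRI = 1.0937e+08 / 1.7485e+08
FRI = 0.6255


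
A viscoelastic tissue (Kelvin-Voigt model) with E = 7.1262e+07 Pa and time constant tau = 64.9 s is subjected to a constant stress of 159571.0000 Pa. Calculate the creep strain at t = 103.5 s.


epsilon(t) = (sigma/E) * (1 - exp(-t/tau))
sigma/E = 159571.0000 / 7.1262e+07 = 0.0022
exp(-t/tau) = exp(-103.5 / 64.9) = 0.2030
epsilon = 0.0022 * (1 - 0.2030)
epsilon = 0.0018


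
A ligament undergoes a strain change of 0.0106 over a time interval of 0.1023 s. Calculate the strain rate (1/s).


strain_rate = delta_strain / delta_t
strain_rate = 0.0106 / 0.1023
strain_rate = 0.1036


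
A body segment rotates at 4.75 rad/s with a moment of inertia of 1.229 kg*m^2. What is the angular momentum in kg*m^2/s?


L = I * omega
L = 1.229 * 4.75
L = 5.8378


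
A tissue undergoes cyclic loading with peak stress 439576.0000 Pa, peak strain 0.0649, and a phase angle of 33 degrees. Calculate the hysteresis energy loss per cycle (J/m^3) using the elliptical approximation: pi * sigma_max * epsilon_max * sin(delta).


E_loss = pi * sigma_max * epsilon_max * sin(delta)
delta = 33 deg = 0.5760 rad
sin(delta) = 0.5446
E_loss = pi * 439576.0000 * 0.0649 * 0.5446
E_loss = 48813.2031


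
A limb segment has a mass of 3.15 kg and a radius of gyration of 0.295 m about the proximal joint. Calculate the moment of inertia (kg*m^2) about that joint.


I = m * k^2
I = 3.15 * 0.295^2
k^2 = 0.0870
I = 0.2741


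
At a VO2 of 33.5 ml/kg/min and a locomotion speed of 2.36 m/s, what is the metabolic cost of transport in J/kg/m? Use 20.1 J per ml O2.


Power per kg = VO2 * 20.1 / 60
Power per kg = 33.5 * 20.1 / 60 = 11.2225 W/kg
Cost = power_per_kg / speed
Cost = 11.2225 / 2.36
Cost = 4.7553


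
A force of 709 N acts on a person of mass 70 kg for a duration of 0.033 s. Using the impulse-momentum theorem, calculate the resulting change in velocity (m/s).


J = F * dt = 709 * 0.033 = 23.3970 N*s
delta_v = J / m
delta_v = 23.3970 / 70
delta_v = 0.3342


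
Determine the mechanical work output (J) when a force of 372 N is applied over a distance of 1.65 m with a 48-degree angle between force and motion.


W = F * d * cos(theta)
theta = 48 deg = 0.8378 rad
cos(theta) = 0.6691
W = 372 * 1.65 * 0.6691
W = 410.7124


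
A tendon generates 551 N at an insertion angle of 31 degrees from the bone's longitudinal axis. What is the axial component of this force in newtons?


F_eff = F_tendon * cos(theta)
theta = 31 deg = 0.5411 rad
cos(theta) = 0.8572
F_eff = 551 * 0.8572
F_eff = 472.2992


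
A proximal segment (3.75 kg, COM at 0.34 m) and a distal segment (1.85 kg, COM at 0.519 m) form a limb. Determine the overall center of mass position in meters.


COM = (m1*x1 + m2*x2) / (m1 + m2)
COM = (3.75*0.34 + 1.85*0.519) / (3.75 + 1.85)
Numerator = 2.2351
Denominator = 5.6000
COM = 0.3991
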